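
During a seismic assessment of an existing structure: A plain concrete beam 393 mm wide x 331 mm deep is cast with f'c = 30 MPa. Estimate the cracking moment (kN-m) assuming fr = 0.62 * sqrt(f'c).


fr = 0.62 * sqrt(30) = 0.62 * 5.4772 = 3.3959 MPa
I = 393 * 331^3 / 12 = 1187668630.25 mm^4
y_t = 165.5 mm
M_cr = fr * I / y_t = 3.3959 * 1187668630.25 / 165.5 N-mm
= 24.3697 kN-m

24.3697 kN-m


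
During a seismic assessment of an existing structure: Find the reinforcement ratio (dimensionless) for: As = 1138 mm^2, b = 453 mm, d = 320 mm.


rho = As / (b * d)
= 1138 / (453 * 320)
= 1138 / 144960
= 0.00785 (dimensionless)

0.00785 (dimensionless)


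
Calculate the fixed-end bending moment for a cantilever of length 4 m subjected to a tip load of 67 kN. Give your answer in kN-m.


For a cantilever with a point load at the free end:
M_max = P * L = 67 * 4 = 268 kN-m

268 kN-m


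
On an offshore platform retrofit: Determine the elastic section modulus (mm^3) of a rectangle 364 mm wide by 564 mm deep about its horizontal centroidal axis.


S = b * h^2 / 6
= 364 * 564^2 / 6
= 364 * 318096 / 6
= 19297824.0 mm^3

19297824.0 mm^3


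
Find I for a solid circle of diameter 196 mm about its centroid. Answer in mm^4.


r = d / 2 = 196 / 2 = 98.0 mm
I = pi * r^4 / 4 = pi * 98.0^4 / 4
= 72442625.88 mm^4

72442625.88 mm^4


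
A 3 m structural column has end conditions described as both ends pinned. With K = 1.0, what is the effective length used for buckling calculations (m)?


L_eff = K * L
= 1.0 * 3
= 3.0 m

3.0 m


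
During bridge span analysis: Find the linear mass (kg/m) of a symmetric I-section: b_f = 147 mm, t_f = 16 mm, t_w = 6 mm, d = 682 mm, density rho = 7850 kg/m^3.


A_flanges = 2 * 147 * 16 = 4704 mm^2
A_web = (682 - 2 * 16) * 6 = 3900 mm^2
A_total = 4704 + 3900 = 8604 mm^2 = 0.008604 m^2
Weight = rho * A = 7850 * 0.008604 = 67.5414 kg/m

67.5414 kg/m


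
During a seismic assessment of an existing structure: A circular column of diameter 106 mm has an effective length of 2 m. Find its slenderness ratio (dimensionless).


Radius of gyration r = d / 4 = 106 / 4 = 26.5 mm
L_eff = 2000.0 mm
Slenderness ratio = L / r = 2000.0 / 26.5 = 75.47 (dimensionless)

75.47 (dimensionless)


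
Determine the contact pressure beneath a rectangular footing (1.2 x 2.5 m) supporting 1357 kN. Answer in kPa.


A = 1.2 * 2.5 = 3.0 m^2
q = P / A = 1357 / 3.0
= 452.3333 kPa

452.3333 kPa


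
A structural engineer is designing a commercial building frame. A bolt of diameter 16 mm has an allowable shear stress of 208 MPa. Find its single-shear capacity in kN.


A = pi * d^2 / 4 = pi * 16^2 / 4 = 201.0619 mm^2
V = f_v * A / 1000 = 208 * 201.0619 / 1000
= 41.8209 kN

41.8209 kN


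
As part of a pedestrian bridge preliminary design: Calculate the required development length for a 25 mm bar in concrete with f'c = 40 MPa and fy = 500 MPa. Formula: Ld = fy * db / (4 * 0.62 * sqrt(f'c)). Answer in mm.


Ld = (fy * db) / (4 * 0.62 * sqrt(f'c))
= (500 * 25) / (4 * 0.62 * sqrt(40))
= 12500 / 15.6849
= 796.94 mm

796.94 mm


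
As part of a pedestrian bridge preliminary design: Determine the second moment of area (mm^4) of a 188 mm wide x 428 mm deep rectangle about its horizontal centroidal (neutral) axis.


I = b * h^3 / 12
= 188 * 428^3 / 12
= 188 * 78402752 / 12
= 1228309781.33 mm^4

1228309781.33 mm^4


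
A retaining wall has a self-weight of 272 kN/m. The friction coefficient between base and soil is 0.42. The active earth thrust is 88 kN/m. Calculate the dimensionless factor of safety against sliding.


Resisting force = mu * W = 0.42 * 272 = 114.24 kN/m
FOS = Resisting / Driving = 114.24 / 88
= 1.2982 (dimensionless)

1.2982 (dimensionless)


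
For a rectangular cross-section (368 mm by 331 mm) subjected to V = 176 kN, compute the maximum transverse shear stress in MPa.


A = b * h = 368 * 331 = 121808 mm^2
V = 176 kN = 176000.0 N
tau_max = 1.5 * V / A = 1.5 * 176000.0 / 121808
= 2.1673 MPa

2.1673 MPa


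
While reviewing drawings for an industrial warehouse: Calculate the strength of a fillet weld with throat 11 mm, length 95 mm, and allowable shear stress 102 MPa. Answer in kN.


Strength = throat * length * allowable stress
= 11 * 95 * 102 N
= 106590 N
= 106.59 kN

106.59 kN


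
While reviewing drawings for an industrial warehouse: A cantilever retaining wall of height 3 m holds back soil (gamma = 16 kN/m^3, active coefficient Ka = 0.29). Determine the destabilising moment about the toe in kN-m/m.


Pa = 0.5 * Ka * gamma * H^2
= 0.5 * 0.29 * 16 * 3^2
= 20.88 kN/m
Arm = H / 3 = 3 / 3 = 1.0 m
Mo = Pa * arm = Pa * H / 3 = 20.88 * 3 / 3 = 20.88 kN-m/m

20.88 kN-m/m


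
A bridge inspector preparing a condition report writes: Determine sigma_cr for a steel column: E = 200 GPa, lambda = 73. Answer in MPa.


sigma_cr = pi^2 * E / lambda^2
= 9.8696 * 200000.0 / 73^2
= 9.8696 * 200000.0 / 5329
= 370.4111 MPa

370.4111 MPa


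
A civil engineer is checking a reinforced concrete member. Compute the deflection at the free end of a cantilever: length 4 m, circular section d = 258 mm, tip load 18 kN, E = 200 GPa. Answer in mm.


I = pi * d^4 / 64 = pi * 258^4 / 64 = 217494722.14 mm^4
L = 4000.0 mm, P = 18000.0 N, E = 200000.0 MPa
delta = P * L^3 / (3 * E * I)
= 18000.0 * 4000.0^3 / (3 * 200000.0 * 217494722.14)
= 8.8278 mm

8.8278 mm


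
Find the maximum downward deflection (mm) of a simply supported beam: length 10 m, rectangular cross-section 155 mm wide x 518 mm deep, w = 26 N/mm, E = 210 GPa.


I = 155 * 518^3 / 12 = 1795311163.33 mm^4
L = 10000.0 mm, w = 26 N/mm, E = 210000.0 MPa
delta = 5 * w * L^4 / (384 * E * I)
= 5 * 26 * 10000.0^4 / (384 * 210000.0 * 1795311163.33)
= 8.9795 mm

8.9795 mm


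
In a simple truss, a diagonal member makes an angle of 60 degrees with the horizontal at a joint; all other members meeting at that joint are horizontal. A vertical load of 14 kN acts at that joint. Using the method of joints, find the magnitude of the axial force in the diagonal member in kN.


At the joint, only the diagonal has a vertical component, so vertical equilibrium gives:
F * sin(60) = 14
F = 14 / sin(60)
= 14 / 0.866025
= 16.17 kN

16.17 kN


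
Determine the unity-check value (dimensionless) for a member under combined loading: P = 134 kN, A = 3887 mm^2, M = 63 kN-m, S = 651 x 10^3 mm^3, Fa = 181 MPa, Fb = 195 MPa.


f_a = P / A = 134000.0 / 3887 = 34.4739 MPa
f_b = M / S = 63000000.0 / 651000.0 = 96.7742 MPa
Ratio = f_a / Fa + f_b / Fb
= 34.4739 / 181 + 96.7742 / 195
= 0.6867 (dimensionless)

0.6867 (dimensionless)


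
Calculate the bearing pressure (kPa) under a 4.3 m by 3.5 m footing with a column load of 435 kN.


A = 4.3 * 3.5 = 15.05 m^2
q = P / A = 435 / 15.05
= 28.9037 kPa

28.9037 kPa


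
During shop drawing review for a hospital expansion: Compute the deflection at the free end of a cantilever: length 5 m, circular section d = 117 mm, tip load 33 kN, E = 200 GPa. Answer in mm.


I = pi * d^4 / 64 = pi * 117^4 / 64 = 9198422.33 mm^4
L = 5000.0 mm, P = 33000.0 N, E = 200000.0 MPa
delta = P * L^3 / (3 * E * I)
= 33000.0 * 5000.0^3 / (3 * 200000.0 * 9198422.33)
= 747.4108 mm

747.4108 mm


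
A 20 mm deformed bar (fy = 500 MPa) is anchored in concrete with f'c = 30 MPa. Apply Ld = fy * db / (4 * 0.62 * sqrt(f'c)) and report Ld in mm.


Ld = (fy * db) / (4 * 0.62 * sqrt(f'c))
= (500 * 20) / (4 * 0.62 * sqrt(30))
= 10000 / 13.5835
= 736.19 mm

736.19 mm


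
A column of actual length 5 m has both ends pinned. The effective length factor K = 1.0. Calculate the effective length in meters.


L_eff = K * L
= 1.0 * 5
= 5.0 m

5.0 m


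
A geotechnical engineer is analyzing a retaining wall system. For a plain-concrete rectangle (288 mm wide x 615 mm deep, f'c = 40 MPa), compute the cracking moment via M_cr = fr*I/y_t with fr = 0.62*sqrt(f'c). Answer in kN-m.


fr = 0.62 * sqrt(40) = 0.62 * 6.3246 = 3.9212 MPa
I = 288 * 615^3 / 12 = 5582601000.0 mm^4
y_t = 307.5 mm
M_cr = fr * I / y_t = 3.9212 * 5582601000.0 / 307.5 N-mm
= 71.189 kN-m

71.189 kN-m


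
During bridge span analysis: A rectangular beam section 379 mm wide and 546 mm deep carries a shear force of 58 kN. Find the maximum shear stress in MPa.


A = b * h = 379 * 546 = 206934 mm^2
V = 58 kN = 58000.0 N
tau_max = 1.5 * V / A = 1.5 * 58000.0 / 206934
= 0.4204 MPa

0.4204 MPa


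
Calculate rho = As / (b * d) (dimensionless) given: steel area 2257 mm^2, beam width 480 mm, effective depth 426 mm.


rho = As / (b * d)
= 2257 / (480 * 426)
= 2257 / 204480
= 0.011038 (dimensionless)

0.011038 (dimensionless)


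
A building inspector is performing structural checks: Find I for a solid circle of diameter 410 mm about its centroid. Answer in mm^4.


r = d / 2 = 410 / 2 = 205.0 mm
I = pi * r^4 / 4 = pi * 205.0^4 / 4
= 1387092187.25 mm^4

1387092187.25 mm^4


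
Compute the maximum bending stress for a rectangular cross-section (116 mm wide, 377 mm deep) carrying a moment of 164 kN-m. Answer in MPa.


I = b * h^3 / 12 = 116 * 377^3 / 12 = 517965452.33 mm^4
y = h / 2 = 377 / 2 = 188.5 mm
M = 164 kN-m = 164000000.0 N-mm
sigma = M * y / I = 164000000.0 * 188.5 / 517965452.33
= 59.68 MPa

59.68 MPa


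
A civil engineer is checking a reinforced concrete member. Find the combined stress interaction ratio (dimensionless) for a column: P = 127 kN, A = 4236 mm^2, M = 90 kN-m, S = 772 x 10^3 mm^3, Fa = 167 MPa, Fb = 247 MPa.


f_a = P / A = 127000.0 / 4236 = 29.9811 MPa
f_b = M / S = 90000000.0 / 772000.0 = 116.5803 MPa
Ratio = f_a / Fa + f_b / Fb
= 29.9811 / 167 + 116.5803 / 247
= 0.6515 (dimensionless)

0.6515 (dimensionless)


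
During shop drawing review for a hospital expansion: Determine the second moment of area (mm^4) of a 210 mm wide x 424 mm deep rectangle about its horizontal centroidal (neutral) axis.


I = b * h^3 / 12
= 210 * 424^3 / 12
= 210 * 76225024 / 12
= 1333937920.0 mm^4

1333937920.0 mm^4


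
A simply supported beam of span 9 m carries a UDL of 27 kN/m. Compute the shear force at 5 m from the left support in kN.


R_A = w * L / 2 = 27 * 9 / 2 = 121.5 kN
V(x) = R_A - w * x = 121.5 - 27 * 5
= -13.5 kN

-13.5 kN


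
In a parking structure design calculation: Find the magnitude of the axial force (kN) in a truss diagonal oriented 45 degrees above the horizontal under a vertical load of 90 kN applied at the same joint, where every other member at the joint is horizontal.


At the joint, only the diagonal has a vertical component, so vertical equilibrium gives:
F * sin(45) = 90
F = 90 / sin(45)
= 90 / 0.707107
= 127.28 kN

127.28 kN


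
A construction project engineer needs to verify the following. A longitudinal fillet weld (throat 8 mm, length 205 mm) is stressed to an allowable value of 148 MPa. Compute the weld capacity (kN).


Strength = throat * length * allowable stress
= 8 * 205 * 148 N
= 242720 N
= 242.72 kN

242.72 kN


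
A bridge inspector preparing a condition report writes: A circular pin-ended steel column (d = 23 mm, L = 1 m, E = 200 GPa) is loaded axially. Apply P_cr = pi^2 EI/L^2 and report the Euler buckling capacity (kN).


I = pi * d^4 / 64 = 13736.66 mm^4
L = 1000.0 mm
P_cr = pi^2 * E * I / L^2
= 9.8696 * 200000.0 * 13736.66 / 1000.0^2
= 27115.09 N = 27.1151 kN

27.1151 kN


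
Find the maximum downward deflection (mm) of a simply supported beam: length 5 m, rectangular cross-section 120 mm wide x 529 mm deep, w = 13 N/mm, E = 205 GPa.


I = 120 * 529^3 / 12 = 1480358890.0 mm^4
L = 5000.0 mm, w = 13 N/mm, E = 205000.0 MPa
delta = 5 * w * L^4 / (384 * E * I)
= 5 * 13 * 5000.0^4 / (384 * 205000.0 * 1480358890.0)
= 0.3486 mm

0.3486 mm


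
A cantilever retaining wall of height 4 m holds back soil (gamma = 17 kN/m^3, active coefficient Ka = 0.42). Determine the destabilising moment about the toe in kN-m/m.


Pa = 0.5 * Ka * gamma * H^2
= 0.5 * 0.42 * 17 * 4^2
= 57.12 kN/m
Arm = H / 3 = 4 / 3 = 1.3333 m
Mo = Pa * arm = Pa * H / 3 = 57.12 * 4 / 3 = 76.16 kN-m/m

76.16 kN-m/m


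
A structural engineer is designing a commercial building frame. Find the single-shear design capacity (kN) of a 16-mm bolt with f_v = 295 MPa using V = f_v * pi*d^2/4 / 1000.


A = pi * d^2 / 4 = pi * 16^2 / 4 = 201.0619 mm^2
V = f_v * A / 1000 = 295 * 201.0619 / 1000
= 59.3133 kN

59.3133 kN


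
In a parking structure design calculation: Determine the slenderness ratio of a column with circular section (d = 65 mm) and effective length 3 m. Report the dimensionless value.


Radius of gyration r = d / 4 = 65 / 4 = 16.25 mm
L_eff = 3000.0 mm
Slenderness ratio = L / r = 3000.0 / 16.25 = 184.62 (dimensionless)

184.62 (dimensionless)


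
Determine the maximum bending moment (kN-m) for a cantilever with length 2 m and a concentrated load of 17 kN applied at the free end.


For a cantilever with a point load at the free end:
M_max = P * L = 17 * 2 = 34 kN-m

34 kN-m


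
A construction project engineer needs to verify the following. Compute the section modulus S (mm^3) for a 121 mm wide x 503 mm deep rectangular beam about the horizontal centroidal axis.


S = b * h^2 / 6
= 121 * 503^2 / 6
= 121 * 253009 / 6
= 5102348.17 mm^3

5102348.17 mm^3


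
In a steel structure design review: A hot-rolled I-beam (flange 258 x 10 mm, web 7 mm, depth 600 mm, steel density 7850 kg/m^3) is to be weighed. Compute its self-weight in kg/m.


A_flanges = 2 * 258 * 10 = 5160 mm^2
A_web = (600 - 2 * 10) * 7 = 4060 mm^2
A_total = 5160 + 4060 = 9220 mm^2 = 0.009220 m^2
Weight = rho * A = 7850 * 0.009220 = 72.377 kg/m

72.377 kg/m


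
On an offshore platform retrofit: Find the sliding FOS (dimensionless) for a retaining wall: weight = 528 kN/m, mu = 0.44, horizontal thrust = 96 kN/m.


Resisting force = mu * W = 0.44 * 528 = 232.32 kN/m
FOS = Resisting / Driving = 232.32 / 96
= 2.42 (dimensionless)

2.42 (dimensionless)


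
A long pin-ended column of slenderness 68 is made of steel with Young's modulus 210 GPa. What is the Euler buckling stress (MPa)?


sigma_cr = pi^2 * E / lambda^2
= 9.8696 * 210000.0 / 68^2
= 9.8696 * 210000.0 / 4624
= 448.2303 MPa

448.2303 MPa


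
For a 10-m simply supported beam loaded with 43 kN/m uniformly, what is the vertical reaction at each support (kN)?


Total load = w * L = 43 * 10 = 430 kN
By symmetry, each reaction R = total / 2 = 430 / 2 = 215.0 kN

215.0 kN


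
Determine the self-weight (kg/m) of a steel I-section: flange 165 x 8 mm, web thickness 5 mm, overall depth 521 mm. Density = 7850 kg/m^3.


A_flanges = 2 * 165 * 8 = 2640 mm^2
A_web = (521 - 2 * 8) * 5 = 2525 mm^2
A_total = 2640 + 2525 = 5165 mm^2 = 0.005165 m^2
Weight = rho * A = 7850 * 0.005165 = 40.5453 kg/m

40.5453 kg/m


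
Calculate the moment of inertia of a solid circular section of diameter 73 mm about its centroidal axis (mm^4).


r = d / 2 = 73 / 2 = 36.5 mm
I = pi * r^4 / 4 = pi * 36.5^4 / 4
= 1393995.4 mm^4

1393995.4 mm^4


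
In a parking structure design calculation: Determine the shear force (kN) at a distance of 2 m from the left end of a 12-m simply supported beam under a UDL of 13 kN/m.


R_A = w * L / 2 = 13 * 12 / 2 = 78.0 kN
V(x) = R_A - w * x = 78.0 - 13 * 2
= 52.0 kN

52.0 kN


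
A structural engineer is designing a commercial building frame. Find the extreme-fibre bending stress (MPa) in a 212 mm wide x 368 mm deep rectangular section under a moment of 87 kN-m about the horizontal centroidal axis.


I = b * h^3 / 12 = 212 * 368^3 / 12 = 880436565.33 mm^4
y = h / 2 = 368 / 2 = 184.0 mm
M = 87 kN-m = 87000000.0 N-mm
sigma = M * y / I = 87000000.0 * 184.0 / 880436565.33
= 18.18 MPa

18.18 MPa


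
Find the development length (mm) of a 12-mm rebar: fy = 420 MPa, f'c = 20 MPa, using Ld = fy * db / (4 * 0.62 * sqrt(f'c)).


Ld = (fy * db) / (4 * 0.62 * sqrt(f'c))
= (420 * 12) / (4 * 0.62 * sqrt(20))
= 5040 / 11.0909
= 454.43 mm

454.43 mm


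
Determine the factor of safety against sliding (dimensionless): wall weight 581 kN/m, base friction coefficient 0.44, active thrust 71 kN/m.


Resisting force = mu * W = 0.44 * 581 = 255.64 kN/m
FOS = Resisting / Driving = 255.64 / 71
= 3.6006 (dimensionless)

3.6006 (dimensionless)


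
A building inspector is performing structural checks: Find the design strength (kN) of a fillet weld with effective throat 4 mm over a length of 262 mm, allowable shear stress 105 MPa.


Strength = throat * length * allowable stress
= 4 * 262 * 105 N
= 110040 N
= 110.04 kN

110.04 kN


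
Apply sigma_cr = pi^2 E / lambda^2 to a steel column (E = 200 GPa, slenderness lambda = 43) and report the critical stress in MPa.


sigma_cr = pi^2 * E / lambda^2
= 9.8696 * 200000.0 / 43^2
= 9.8696 * 200000.0 / 1849
= 1067.5613 MPa

1067.5613 MPa


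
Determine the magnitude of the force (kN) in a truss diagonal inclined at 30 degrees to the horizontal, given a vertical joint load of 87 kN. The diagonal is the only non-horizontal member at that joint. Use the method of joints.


At the joint, only the diagonal has a vertical component, so vertical equilibrium gives:
F * sin(30) = 87
F = 87 / sin(30)
= 87 / 0.5
= 174.0 kN

174.0 kN


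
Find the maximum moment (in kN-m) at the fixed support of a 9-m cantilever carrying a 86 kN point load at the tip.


For a cantilever with a point load at the free end:
M_max = P * L = 86 * 9 = 774 kN-m

774 kN-m


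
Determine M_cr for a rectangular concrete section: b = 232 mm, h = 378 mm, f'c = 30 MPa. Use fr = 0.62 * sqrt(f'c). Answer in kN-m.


fr = 0.62 * sqrt(30) = 0.62 * 5.4772 = 3.3959 MPa
I = 232 * 378^3 / 12 = 1044196272.0 mm^4
y_t = 189.0 mm
M_cr = fr * I / y_t = 3.3959 * 1044196272.0 / 189.0 N-mm
= 18.7617 kN-m

18.7617 kN-m


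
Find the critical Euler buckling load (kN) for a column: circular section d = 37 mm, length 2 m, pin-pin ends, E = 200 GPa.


I = pi * d^4 / 64 = 91997.66 mm^4
L = 2000.0 mm
P_cr = pi^2 * E * I / L^2
= 9.8696 * 200000.0 * 91997.66 / 2000.0^2
= 45399.03 N = 45.399 kN

45.399 kN


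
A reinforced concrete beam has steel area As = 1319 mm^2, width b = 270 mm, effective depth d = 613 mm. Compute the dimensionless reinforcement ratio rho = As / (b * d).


rho = As / (b * d)
= 1319 / (270 * 613)
= 1319 / 165510
= 0.007969 (dimensionless)

0.007969 (dimensionless)


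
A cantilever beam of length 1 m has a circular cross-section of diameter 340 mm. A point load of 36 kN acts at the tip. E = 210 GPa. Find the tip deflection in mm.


I = pi * d^4 / 64 = pi * 340^4 / 64 = 655972400.05 mm^4
L = 1000.0 mm, P = 36000.0 N, E = 210000.0 MPa
delta = P * L^3 / (3 * E * I)
= 36000.0 * 1000.0^3 / (3 * 210000.0 * 655972400.05)
= 0.0871 mm

0.0871 mm


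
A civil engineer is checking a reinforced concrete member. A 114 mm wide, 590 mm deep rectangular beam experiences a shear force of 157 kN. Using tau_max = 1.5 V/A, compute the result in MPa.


A = b * h = 114 * 590 = 67260 mm^2
V = 157 kN = 157000.0 N
tau_max = 1.5 * V / A = 1.5 * 157000.0 / 67260
= 3.5013 MPa

3.5013 MPa


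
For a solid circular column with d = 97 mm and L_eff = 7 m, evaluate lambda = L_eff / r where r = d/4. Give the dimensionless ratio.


Radius of gyration r = d / 4 = 97 / 4 = 24.25 mm
L_eff = 7000.0 mm
Slenderness ratio = L / r = 7000.0 / 24.25 = 288.66 (dimensionless)

288.66 (dimensionless)


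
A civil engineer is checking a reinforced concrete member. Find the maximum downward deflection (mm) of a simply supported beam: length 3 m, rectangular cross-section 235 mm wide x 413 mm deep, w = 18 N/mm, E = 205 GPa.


I = 235 * 413^3 / 12 = 1379547857.92 mm^4
L = 3000.0 mm, w = 18 N/mm, E = 205000.0 MPa
delta = 5 * w * L^4 / (384 * E * I)
= 5 * 18 * 3000.0^4 / (384 * 205000.0 * 1379547857.92)
= 0.0671 mm

0.0671 mm


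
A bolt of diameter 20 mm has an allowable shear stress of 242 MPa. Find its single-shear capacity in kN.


A = pi * d^2 / 4 = pi * 20^2 / 4 = 314.1593 mm^2
V = f_v * A / 1000 = 242 * 314.1593 / 1000
= 76.0265 kN

76.0265 kN


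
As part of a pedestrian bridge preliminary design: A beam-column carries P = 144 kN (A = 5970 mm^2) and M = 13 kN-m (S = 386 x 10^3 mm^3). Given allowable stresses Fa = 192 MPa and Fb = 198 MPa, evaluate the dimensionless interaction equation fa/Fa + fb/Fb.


f_a = P / A = 144000.0 / 5970 = 24.1206 MPa
f_b = M / S = 13000000.0 / 386000.0 = 33.6788 MPa
Ratio = f_a / Fa + f_b / Fb
= 24.1206 / 192 + 33.6788 / 198
= 0.2957 (dimensionless)

0.2957 (dimensionless)


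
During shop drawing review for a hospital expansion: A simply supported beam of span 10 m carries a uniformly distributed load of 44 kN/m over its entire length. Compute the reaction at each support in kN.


Total load = w * L = 44 * 10 = 440 kN
By symmetry, each reaction R = total / 2 = 440 / 2 = 220.0 kN

220.0 kN


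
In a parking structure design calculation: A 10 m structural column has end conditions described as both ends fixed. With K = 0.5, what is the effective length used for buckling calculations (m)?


L_eff = K * L
= 0.5 * 10
= 5.0 m

5.0 m


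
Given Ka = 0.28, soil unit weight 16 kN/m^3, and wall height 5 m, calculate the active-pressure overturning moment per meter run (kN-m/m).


Pa = 0.5 * Ka * gamma * H^2
= 0.5 * 0.28 * 16 * 5^2
= 56.0 kN/m
Arm = H / 3 = 5 / 3 = 1.6667 m
Mo = Pa * arm = Pa * H / 3 = 56.0 * 5 / 3 = 93.3333 kN-m/m

93.3333 kN-m/m


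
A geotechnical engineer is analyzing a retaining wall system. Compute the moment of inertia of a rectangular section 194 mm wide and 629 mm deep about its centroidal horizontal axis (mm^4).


I = b * h^3 / 12
= 194 * 629^3 / 12
= 194 * 248858189 / 12
= 4023207388.83 mm^4

4023207388.83 mm^4


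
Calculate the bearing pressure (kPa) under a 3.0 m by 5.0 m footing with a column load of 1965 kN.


A = 3.0 * 5.0 = 15.0 m^2
q = P / A = 1965 / 15.0
= 131.0 kPa

131.0 kPa


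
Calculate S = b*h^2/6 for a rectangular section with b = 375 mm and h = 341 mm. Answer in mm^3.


S = b * h^2 / 6
= 375 * 341^2 / 6
= 375 * 116281 / 6
= 7267562.5 mm^3

7267562.5 mm^3


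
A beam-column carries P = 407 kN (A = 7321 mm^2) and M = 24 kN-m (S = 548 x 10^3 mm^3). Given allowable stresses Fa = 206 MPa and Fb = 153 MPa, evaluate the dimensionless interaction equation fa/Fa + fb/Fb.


f_a = P / A = 407000.0 / 7321 = 55.5935 MPa
f_b = M / S = 24000000.0 / 548000.0 = 43.7956 MPa
Ratio = f_a / Fa + f_b / Fb
= 55.5935 / 206 + 43.7956 / 153
= 0.5561 (dimensionless)

0.5561 (dimensionless)


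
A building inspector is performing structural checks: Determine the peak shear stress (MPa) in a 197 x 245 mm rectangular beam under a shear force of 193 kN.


A = b * h = 197 * 245 = 48265 mm^2
V = 193 kN = 193000.0 N
tau_max = 1.5 * V / A = 1.5 * 193000.0 / 48265
= 5.9981 MPa

5.9981 MPa


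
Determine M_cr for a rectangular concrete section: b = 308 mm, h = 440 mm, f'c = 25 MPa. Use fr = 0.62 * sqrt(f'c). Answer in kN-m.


fr = 0.62 * sqrt(25) = 0.62 * 5.0 = 3.1 MPa
I = 308 * 440^3 / 12 = 2186389333.33 mm^4
y_t = 220.0 mm
M_cr = fr * I / y_t = 3.1 * 2186389333.33 / 220.0 N-mm
= 30.8082 kN-m

30.8082 kN-m


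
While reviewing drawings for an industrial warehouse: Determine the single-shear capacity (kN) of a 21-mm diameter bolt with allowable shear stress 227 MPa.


A = pi * d^2 / 4 = pi * 21^2 / 4 = 346.3606 mm^2
V = f_v * A / 1000 = 227 * 346.3606 / 1000
= 78.6239 kN

78.6239 kN


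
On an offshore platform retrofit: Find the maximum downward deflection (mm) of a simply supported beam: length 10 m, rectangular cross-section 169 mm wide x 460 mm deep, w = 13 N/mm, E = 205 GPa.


I = 169 * 460^3 / 12 = 1370815333.33 mm^4
L = 10000.0 mm, w = 13 N/mm, E = 205000.0 MPa
delta = 5 * w * L^4 / (384 * E * I)
= 5 * 13 * 10000.0^4 / (384 * 205000.0 * 1370815333.33)
= 6.0235 mm

6.0235 mm


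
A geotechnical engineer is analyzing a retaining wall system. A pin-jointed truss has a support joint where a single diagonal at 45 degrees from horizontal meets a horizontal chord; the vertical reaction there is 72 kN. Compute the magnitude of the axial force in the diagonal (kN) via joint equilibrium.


At the joint, only the diagonal has a vertical component, so vertical equilibrium gives:
F * sin(45) = 72
F = 72 / sin(45)
= 72 / 0.707107
= 101.82 kN

101.82 kN


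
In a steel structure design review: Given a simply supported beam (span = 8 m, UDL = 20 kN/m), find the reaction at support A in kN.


Total load = w * L = 20 * 8 = 160 kN
By symmetry, each reaction R = total / 2 = 160 / 2 = 80.0 kN

80.0 kN


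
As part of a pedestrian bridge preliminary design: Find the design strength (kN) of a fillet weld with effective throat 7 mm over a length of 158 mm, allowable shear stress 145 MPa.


Strength = throat * length * allowable stress
= 7 * 158 * 145 N
= 160370 N
= 160.37 kN

160.37 kN


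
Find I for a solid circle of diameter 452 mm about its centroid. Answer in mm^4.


r = d / 2 = 452 / 2 = 226.0 mm
I = pi * r^4 / 4 = pi * 226.0^4 / 4
= 2048913566.02 mm^4

2048913566.02 mm^4


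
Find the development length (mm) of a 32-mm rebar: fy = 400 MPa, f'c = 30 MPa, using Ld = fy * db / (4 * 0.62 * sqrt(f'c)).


Ld = (fy * db) / (4 * 0.62 * sqrt(f'c))
= (400 * 32) / (4 * 0.62 * sqrt(30))
= 12800 / 13.5835
= 942.32 mm

942.32 mm


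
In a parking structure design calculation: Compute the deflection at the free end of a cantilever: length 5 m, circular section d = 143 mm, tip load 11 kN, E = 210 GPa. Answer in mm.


I = pi * d^4 / 64 = pi * 143^4 / 64 = 20526459.59 mm^4
L = 5000.0 mm, P = 11000.0 N, E = 210000.0 MPa
delta = P * L^3 / (3 * E * I)
= 11000.0 * 5000.0^3 / (3 * 210000.0 * 20526459.59)
= 106.3281 mm

106.3281 mm


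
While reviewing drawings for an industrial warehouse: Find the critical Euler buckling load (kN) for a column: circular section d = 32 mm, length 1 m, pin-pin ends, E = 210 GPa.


I = pi * d^4 / 64 = 51471.85 mm^4
L = 1000.0 mm
P_cr = pi^2 * E * I / L^2
= 9.8696 * 210000.0 * 51471.85 / 1000.0^2
= 106681.44 N = 106.6814 kN

106.6814 kN


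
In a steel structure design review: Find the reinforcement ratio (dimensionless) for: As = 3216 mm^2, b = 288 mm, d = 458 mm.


rho = As / (b * d)
= 3216 / (288 * 458)
= 3216 / 131904
= 0.024381 (dimensionless)

0.024381 (dimensionless)


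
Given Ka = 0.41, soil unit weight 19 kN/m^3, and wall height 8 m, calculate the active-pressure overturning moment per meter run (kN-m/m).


Pa = 0.5 * Ka * gamma * H^2
= 0.5 * 0.41 * 19 * 8^2
= 249.28 kN/m
Arm = H / 3 = 8 / 3 = 2.6667 m
Mo = Pa * arm = Pa * H / 3 = 249.28 * 8 / 3 = 664.7467 kN-m/m

664.7467 kN-m/m


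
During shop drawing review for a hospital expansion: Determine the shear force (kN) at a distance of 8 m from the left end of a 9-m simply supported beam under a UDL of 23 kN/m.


R_A = w * L / 2 = 23 * 9 / 2 = 103.5 kN
V(x) = R_A - w * x = 103.5 - 23 * 8
= -80.5 kN

-80.5 kN


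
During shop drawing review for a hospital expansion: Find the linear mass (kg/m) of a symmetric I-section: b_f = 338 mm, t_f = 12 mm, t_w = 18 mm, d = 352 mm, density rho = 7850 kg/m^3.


A_flanges = 2 * 338 * 12 = 8112 mm^2
A_web = (352 - 2 * 12) * 18 = 5904 mm^2
A_total = 8112 + 5904 = 14016 mm^2 = 0.014016 m^2
Weight = rho * A = 7850 * 0.014016 = 110.0256 kg/m

110.0256 kg/m


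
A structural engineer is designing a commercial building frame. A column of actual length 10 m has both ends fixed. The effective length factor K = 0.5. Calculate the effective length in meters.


L_eff = K * L
= 0.5 * 10
= 5.0 m

5.0 m


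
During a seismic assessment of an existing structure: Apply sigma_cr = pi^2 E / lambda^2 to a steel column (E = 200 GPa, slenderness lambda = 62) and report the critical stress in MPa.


sigma_cr = pi^2 * E / lambda^2
= 9.8696 * 200000.0 / 62^2
= 9.8696 * 200000.0 / 3844
= 513.507 MPa

513.507 MPa


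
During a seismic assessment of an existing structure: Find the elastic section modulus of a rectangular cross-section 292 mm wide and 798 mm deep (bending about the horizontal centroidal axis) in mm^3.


S = b * h^2 / 6
= 292 * 798^2 / 6
= 292 * 636804 / 6
= 30991128.0 mm^3

30991128.0 mm^3


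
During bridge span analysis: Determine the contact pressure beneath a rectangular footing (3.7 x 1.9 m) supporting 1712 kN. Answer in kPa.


A = 3.7 * 1.9 = 7.03 m^2
q = P / A = 1712 / 7.03
= 243.5277 kPa

243.5277 kPa


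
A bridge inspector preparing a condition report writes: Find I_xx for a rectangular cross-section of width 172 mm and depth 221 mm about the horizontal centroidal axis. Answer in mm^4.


I = b * h^3 / 12
= 172 * 221^3 / 12
= 172 * 10793861 / 12
= 154712007.67 mm^4

154712007.67 mm^4


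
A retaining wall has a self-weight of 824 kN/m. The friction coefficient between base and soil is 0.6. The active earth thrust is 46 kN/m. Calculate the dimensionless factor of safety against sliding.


Resisting force = mu * W = 0.6 * 824 = 494.4 kN/m
FOS = Resisting / Driving = 494.4 / 46
= 10.7478 (dimensionless)

10.7478 (dimensionless)


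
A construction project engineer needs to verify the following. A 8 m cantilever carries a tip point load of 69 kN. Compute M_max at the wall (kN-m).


For a cantilever with a point load at the free end:
M_max = P * L = 69 * 8 = 552 kN-m

552 kN-m


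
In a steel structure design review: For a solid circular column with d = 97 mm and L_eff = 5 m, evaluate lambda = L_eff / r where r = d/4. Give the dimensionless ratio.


Radius of gyration r = d / 4 = 97 / 4 = 24.25 mm
L_eff = 5000.0 mm
Slenderness ratio = L / r = 5000.0 / 24.25 = 206.19 (dimensionless)

206.19 (dimensionless)


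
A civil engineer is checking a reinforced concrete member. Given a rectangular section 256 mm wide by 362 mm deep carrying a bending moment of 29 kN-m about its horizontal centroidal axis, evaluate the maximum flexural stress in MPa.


I = b * h^3 / 12 = 256 * 362^3 / 12 = 1012009130.67 mm^4
y = h / 2 = 362 / 2 = 181.0 mm
M = 29 kN-m = 29000000.0 N-mm
sigma = M * y / I = 29000000.0 * 181.0 / 1012009130.67
= 5.19 MPa

5.19 MPa


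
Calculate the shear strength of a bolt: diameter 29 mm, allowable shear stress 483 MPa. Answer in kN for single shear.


A = pi * d^2 / 4 = pi * 29^2 / 4 = 660.5199 mm^2
V = f_v * A / 1000 = 483 * 660.5199 / 1000
= 319.0311 kN

319.0311 kN


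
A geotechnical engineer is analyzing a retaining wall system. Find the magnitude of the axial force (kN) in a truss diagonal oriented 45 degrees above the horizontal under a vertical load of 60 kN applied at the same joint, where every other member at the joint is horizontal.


At the joint, only the diagonal has a vertical component, so vertical equilibrium gives:
F * sin(45) = 60
F = 60 / sin(45)
= 60 / 0.707107
= 84.85 kN

84.85 kN


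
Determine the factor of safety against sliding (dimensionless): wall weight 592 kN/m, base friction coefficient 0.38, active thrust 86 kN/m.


Resisting force = mu * W = 0.38 * 592 = 224.96 kN/m
FOS = Resisting / Driving = 224.96 / 86
= 2.6158 (dimensionless)

2.6158 (dimensionless)


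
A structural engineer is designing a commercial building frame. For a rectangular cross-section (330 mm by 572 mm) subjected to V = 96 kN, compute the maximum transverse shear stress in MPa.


A = b * h = 330 * 572 = 188760 mm^2
V = 96 kN = 96000.0 N
tau_max = 1.5 * V / A = 1.5 * 96000.0 / 188760
= 0.7629 MPa

0.7629 MPa


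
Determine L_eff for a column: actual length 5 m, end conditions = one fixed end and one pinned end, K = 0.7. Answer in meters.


L_eff = K * L
= 0.7 * 5
= 3.5 m

3.5 m


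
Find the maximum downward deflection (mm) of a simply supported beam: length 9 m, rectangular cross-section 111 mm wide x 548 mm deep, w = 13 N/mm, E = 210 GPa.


I = 111 * 548^3 / 12 = 1522240976.0 mm^4
L = 9000.0 mm, w = 13 N/mm, E = 210000.0 MPa
delta = 5 * w * L^4 / (384 * E * I)
= 5 * 13 * 9000.0^4 / (384 * 210000.0 * 1522240976.0)
= 3.4742 mm

3.4742 mm


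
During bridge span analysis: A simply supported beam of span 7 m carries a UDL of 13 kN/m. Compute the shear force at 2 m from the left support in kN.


R_A = w * L / 2 = 13 * 7 / 2 = 45.5 kN
V(x) = R_A - w * x = 45.5 - 13 * 2
= 19.5 kN

19.5 kN


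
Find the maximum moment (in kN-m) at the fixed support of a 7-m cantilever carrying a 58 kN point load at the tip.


For a cantilever with a point load at the free end:
M_max = P * L = 58 * 7 = 406 kN-m

406 kN-m


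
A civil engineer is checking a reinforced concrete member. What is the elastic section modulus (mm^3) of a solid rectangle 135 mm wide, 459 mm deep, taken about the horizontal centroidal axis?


S = b * h^2 / 6
= 135 * 459^2 / 6
= 135 * 210681 / 6
= 4740322.5 mm^3

4740322.5 mm^3


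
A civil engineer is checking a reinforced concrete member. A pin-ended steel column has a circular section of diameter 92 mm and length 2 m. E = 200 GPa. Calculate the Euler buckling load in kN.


I = pi * d^4 / 64 = 3516585.72 mm^4
L = 2000.0 mm
P_cr = pi^2 * E * I / L^2
= 9.8696 * 200000.0 * 3516585.72 / 2000.0^2
= 1735365.49 N = 1735.3655 kN

1735.3655 kN


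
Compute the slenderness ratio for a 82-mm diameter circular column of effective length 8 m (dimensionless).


Radius of gyration r = d / 4 = 82 / 4 = 20.5 mm
L_eff = 8000.0 mm
Slenderness ratio = L / r = 8000.0 / 20.5 = 390.24 (dimensionless)

390.24 (dimensionless)


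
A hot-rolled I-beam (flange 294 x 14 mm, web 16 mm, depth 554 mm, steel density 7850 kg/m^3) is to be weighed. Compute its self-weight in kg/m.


A_flanges = 2 * 294 * 14 = 8232 mm^2
A_web = (554 - 2 * 14) * 16 = 8416 mm^2
A_total = 8232 + 8416 = 16648 mm^2 = 0.016648 m^2
Weight = rho * A = 7850 * 0.016648 = 130.6868 kg/m

130.6868 kg/m


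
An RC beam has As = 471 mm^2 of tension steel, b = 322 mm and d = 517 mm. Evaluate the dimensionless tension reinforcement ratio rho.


rho = As / (b * d)
= 471 / (322 * 517)
= 471 / 166474
= 0.002829 (dimensionless)

0.002829 (dimensionless)


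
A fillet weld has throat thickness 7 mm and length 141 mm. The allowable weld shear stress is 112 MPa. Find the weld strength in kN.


Strength = throat * length * allowable stress
= 7 * 141 * 112 N
= 110544 N
= 110.54 kN

110.54 kN


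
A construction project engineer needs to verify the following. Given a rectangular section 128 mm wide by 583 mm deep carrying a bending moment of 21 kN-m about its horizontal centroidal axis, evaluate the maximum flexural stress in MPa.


I = b * h^3 / 12 = 128 * 583^3 / 12 = 2113656394.67 mm^4
y = h / 2 = 583 / 2 = 291.5 mm
M = 21 kN-m = 21000000.0 N-mm
sigma = M * y / I = 21000000.0 * 291.5 / 2113656394.67
= 2.9 MPa

2.9 MPa


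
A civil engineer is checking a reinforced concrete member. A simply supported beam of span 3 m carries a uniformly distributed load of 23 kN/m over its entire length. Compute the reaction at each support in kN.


Total load = w * L = 23 * 3 = 69 kN
By symmetry, each reaction R = total / 2 = 69 / 2 = 34.5 kN

34.5 kN


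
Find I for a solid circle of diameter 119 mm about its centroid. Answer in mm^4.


r = d / 2 = 119 / 2 = 59.5 mm
I = pi * r^4 / 4 = pi * 59.5^4 / 4
= 9843685.83 mm^4

9843685.83 mm^4


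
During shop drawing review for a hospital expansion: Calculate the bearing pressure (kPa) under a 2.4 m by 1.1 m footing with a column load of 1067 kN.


A = 2.4 * 1.1 = 2.64 m^2
q = P / A = 1067 / 2.64
= 404.1667 kPa

404.1667 kPa


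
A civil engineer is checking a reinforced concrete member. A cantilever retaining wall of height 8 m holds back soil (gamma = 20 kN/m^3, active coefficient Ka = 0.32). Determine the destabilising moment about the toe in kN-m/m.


Pa = 0.5 * Ka * gamma * H^2
= 0.5 * 0.32 * 20 * 8^2
= 204.8 kN/m
Arm = H / 3 = 8 / 3 = 2.6667 m
Mo = Pa * arm = Pa * H / 3 = 204.8 * 8 / 3 = 546.1333 kN-m/m

546.1333 kN-m/m


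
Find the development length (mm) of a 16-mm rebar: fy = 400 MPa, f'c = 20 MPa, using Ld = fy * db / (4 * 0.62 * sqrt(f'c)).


Ld = (fy * db) / (4 * 0.62 * sqrt(f'c))
= (400 * 16) / (4 * 0.62 * sqrt(20))
= 6400 / 11.0909
= 577.05 mm

577.05 mm


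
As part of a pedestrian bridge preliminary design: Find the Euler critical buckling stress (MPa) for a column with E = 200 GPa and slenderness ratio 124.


sigma_cr = pi^2 * E / lambda^2
= 9.8696 * 200000.0 / 124^2
= 9.8696 * 200000.0 / 15376
= 128.3767 MPa

128.3767 MPa


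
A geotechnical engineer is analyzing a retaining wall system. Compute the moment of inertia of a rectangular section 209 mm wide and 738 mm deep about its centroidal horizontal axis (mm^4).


I = b * h^3 / 12
= 209 * 738^3 / 12
= 209 * 401947272 / 12
= 7000581654.0 mm^4

7000581654.0 mm^4


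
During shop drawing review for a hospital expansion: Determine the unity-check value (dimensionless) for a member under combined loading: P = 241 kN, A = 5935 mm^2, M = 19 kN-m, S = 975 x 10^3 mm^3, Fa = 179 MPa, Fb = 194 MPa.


f_a = P / A = 241000.0 / 5935 = 40.6066 MPa
f_b = M / S = 19000000.0 / 975000.0 = 19.4872 MPa
Ratio = f_a / Fa + f_b / Fb
= 40.6066 / 179 + 19.4872 / 194
= 0.3273 (dimensionless)

0.3273 (dimensionless)


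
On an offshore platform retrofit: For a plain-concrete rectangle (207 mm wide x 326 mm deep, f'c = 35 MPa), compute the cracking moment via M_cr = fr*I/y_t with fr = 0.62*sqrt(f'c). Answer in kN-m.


fr = 0.62 * sqrt(35) = 0.62 * 5.9161 = 3.668 MPa
I = 207 * 326^3 / 12 = 597643086.0 mm^4
y_t = 163.0 mm
M_cr = fr * I / y_t = 3.668 * 597643086.0 / 163.0 N-mm
= 13.4487 kN-m

13.4487 kN-m


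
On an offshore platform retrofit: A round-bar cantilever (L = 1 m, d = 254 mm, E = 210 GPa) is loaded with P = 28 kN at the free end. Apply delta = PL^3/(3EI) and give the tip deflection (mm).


I = pi * d^4 / 64 = pi * 254^4 / 64 = 204317123.26 mm^4
L = 1000.0 mm, P = 28000.0 N, E = 210000.0 MPa
delta = P * L^3 / (3 * E * I)
= 28000.0 * 1000.0^3 / (3 * 210000.0 * 204317123.26)
= 0.2175 mm

0.2175 mm


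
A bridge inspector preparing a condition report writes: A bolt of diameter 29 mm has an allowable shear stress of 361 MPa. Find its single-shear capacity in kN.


A = pi * d^2 / 4 = pi * 29^2 / 4 = 660.5199 mm^2
V = f_v * A / 1000 = 361 * 660.5199 / 1000
= 238.4477 kN

238.4477 kN


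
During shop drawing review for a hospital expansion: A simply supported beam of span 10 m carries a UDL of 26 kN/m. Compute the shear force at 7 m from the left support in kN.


R_A = w * L / 2 = 26 * 10 / 2 = 130.0 kN
V(x) = R_A - w * x = 130.0 - 26 * 7
= -52.0 kN

-52.0 kN


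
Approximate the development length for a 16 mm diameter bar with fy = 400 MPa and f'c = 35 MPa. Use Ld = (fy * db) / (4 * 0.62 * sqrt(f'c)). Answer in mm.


Ld = (fy * db) / (4 * 0.62 * sqrt(f'c))
= (400 * 16) / (4 * 0.62 * sqrt(35))
= 6400 / 14.6719
= 436.21 mm

436.21 mm


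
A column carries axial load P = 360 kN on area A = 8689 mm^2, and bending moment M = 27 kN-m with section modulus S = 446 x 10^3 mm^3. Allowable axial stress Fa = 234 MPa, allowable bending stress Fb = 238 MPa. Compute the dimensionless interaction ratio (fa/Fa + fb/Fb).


f_a = P / A = 360000.0 / 8689 = 41.4317 MPa
f_b = M / S = 27000000.0 / 446000.0 = 60.5381 MPa
Ratio = f_a / Fa + f_b / Fb
= 41.4317 / 234 + 60.5381 / 238
= 0.4314 (dimensionless)

0.4314 (dimensionless)


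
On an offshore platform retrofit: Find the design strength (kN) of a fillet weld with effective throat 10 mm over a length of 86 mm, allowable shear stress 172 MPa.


Strength = throat * length * allowable stress
= 10 * 86 * 172 N
= 147920 N
= 147.92 kN

147.92 kN


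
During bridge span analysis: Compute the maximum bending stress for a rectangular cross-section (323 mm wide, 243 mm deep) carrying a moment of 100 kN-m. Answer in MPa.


I = b * h^3 / 12 = 323 * 243^3 / 12 = 386224746.75 mm^4
y = h / 2 = 243 / 2 = 121.5 mm
M = 100 kN-m = 100000000.0 N-mm
sigma = M * y / I = 100000000.0 * 121.5 / 386224746.75
= 31.46 MPa

31.46 MPa


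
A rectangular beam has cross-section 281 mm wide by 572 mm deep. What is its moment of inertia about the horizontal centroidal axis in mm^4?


I = b * h^3 / 12
= 281 * 572^3 / 12
= 281 * 187149248 / 12
= 4382411557.33 mm^4

4382411557.33 mm^4
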